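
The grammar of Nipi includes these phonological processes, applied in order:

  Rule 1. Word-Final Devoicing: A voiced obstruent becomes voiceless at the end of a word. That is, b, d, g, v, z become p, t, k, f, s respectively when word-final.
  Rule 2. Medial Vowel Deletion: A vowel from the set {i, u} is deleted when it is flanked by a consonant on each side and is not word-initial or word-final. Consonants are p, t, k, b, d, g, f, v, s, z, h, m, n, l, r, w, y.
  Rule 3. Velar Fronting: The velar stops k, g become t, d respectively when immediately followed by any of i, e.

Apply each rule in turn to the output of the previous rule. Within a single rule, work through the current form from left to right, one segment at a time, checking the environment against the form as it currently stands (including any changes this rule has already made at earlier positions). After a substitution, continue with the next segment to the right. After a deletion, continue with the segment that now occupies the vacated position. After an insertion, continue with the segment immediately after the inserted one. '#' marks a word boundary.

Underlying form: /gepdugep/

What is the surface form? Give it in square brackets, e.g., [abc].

[depddep]

Rule 1 Word-Final Devoicing: no change — [gepdugep]
Rule 2 Medial Vowel Deletion: [gepdugep] → [gepdgep]
Rule 3 Velar Fronting: [gepdgep] → [depddep]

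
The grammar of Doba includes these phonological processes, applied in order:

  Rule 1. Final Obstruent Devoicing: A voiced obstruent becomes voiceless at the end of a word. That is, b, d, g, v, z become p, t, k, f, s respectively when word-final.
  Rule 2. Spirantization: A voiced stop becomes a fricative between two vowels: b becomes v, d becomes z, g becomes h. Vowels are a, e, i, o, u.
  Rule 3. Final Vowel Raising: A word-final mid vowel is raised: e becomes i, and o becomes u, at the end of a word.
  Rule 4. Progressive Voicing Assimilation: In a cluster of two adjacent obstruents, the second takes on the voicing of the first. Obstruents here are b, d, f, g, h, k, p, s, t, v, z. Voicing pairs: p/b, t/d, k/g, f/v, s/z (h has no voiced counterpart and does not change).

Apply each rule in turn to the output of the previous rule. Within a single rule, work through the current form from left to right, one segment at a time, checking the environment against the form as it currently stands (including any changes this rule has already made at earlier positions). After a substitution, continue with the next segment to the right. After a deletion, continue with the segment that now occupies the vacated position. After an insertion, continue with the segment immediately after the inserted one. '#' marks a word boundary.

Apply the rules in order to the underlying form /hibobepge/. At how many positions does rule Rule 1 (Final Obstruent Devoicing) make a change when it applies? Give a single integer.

0

Rule 1 Final Obstruent Devoicing: no change — [hibobepge]
Rule 2 Spirantization: [hibobepge] → [hivovepge]
Rule 3 Final Vowel Raising: [hivovepge] → [hivovepgi]
Rule 4 Progressive Voicing Assimilation: [hivovepgi] → [hivovepki]
Rule Rule 1 changed 0 position(s).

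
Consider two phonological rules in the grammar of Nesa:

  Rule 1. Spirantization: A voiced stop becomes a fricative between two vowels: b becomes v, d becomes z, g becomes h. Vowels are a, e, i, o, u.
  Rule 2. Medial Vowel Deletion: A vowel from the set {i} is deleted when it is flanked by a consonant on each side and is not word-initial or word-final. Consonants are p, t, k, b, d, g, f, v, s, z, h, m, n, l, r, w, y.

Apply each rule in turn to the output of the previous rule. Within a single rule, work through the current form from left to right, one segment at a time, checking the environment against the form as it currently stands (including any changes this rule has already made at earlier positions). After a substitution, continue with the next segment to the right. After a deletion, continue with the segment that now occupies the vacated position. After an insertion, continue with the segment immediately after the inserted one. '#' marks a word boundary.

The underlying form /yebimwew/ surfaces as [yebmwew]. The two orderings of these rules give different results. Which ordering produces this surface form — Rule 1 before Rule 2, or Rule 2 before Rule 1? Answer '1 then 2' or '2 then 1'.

Order 1 then 2:
  1 Spirantization: [yebimwew] → [yevimwew]
  2 Medial Vowel Deletion: [yevimwew] → [yevmwew]
  result: [yevmwew]
Order 2 then 1:
  2 Medial Vowel Deletion: [yebimwew] → [yebmwew]
  1 Spirantization: no change — [yebmwew]
  result: [yebmwew]

2 then 1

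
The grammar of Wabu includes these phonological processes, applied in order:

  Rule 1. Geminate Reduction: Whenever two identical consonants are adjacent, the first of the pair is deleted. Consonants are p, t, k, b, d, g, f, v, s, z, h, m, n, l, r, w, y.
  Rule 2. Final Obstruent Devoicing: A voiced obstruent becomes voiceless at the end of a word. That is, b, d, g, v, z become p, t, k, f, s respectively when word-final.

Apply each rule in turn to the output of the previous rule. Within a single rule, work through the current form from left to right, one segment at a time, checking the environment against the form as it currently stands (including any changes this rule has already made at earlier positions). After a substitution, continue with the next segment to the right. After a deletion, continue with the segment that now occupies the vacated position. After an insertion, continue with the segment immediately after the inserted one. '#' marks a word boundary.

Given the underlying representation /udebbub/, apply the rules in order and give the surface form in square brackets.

[udebup]

Rule 1 Geminate Reduction: [udebbub] → [udebub]
Rule 2 Final Obstruent Devoicing: [udebub] → [udebup]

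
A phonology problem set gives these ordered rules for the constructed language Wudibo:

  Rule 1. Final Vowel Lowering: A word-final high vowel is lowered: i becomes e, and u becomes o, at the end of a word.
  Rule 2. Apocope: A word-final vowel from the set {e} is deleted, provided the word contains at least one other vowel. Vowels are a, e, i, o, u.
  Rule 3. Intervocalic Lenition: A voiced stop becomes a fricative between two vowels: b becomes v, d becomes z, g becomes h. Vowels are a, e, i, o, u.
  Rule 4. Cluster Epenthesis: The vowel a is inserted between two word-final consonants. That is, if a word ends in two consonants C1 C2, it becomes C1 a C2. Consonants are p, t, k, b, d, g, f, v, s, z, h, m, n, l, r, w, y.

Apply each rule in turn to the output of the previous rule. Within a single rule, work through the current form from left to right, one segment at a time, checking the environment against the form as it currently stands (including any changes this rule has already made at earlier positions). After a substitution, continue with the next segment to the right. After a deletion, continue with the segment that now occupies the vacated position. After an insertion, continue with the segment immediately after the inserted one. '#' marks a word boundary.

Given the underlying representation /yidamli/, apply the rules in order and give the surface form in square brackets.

Rule 1 Final Vowel Lowering: [yidamli] → [yidamle]
Rule 2 Apocope: [yidamle] → [yidaml]
Rule 3 Intervocalic Lenition: [yidaml] → [yizaml]
Rule 4 Cluster Epenthesis: [yizaml] → [yizamal]

[yizamal]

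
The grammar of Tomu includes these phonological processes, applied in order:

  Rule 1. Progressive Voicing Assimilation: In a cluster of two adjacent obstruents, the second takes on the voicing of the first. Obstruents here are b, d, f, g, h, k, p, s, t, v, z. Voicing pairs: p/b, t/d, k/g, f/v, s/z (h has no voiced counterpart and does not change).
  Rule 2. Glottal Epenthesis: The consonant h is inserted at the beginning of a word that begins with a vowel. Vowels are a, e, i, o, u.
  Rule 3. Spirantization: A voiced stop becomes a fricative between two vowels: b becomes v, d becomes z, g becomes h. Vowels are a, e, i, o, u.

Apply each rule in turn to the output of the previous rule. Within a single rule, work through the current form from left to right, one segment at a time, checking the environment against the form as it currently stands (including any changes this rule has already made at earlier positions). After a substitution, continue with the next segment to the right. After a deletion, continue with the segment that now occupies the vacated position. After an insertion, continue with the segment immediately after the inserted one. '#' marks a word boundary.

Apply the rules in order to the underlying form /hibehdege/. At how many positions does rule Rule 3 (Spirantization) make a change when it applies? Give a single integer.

2

Rule 1 Progressive Voicing Assimilation: [hibehdege] → [hibehtege]
Rule 2 Glottal Epenthesis: no change — [hibehtege]
Rule 3 Spirantization: [hibehtege] → [hivehtehe]
Rule Rule 3 changed 2 position(s).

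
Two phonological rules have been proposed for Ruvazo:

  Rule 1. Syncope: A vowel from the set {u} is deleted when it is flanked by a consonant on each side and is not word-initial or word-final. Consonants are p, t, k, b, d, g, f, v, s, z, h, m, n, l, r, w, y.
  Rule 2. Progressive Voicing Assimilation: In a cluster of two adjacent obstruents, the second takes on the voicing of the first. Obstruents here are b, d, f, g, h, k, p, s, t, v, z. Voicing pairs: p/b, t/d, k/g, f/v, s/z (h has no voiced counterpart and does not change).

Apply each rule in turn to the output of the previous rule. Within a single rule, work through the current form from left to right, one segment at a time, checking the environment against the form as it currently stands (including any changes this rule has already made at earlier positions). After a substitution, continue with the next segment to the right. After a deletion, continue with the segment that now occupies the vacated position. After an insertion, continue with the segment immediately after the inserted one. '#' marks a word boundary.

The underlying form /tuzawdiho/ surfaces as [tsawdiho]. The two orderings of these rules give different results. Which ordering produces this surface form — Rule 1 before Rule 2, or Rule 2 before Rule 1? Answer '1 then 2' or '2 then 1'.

1 then 2

Order 1 then 2:
  1 Syncope: [tuzawdiho] → [tzawdiho]
  2 Progressive Voicing Assimilation: [tzawdiho] → [tsawdiho]
  result: [tsawdiho]
Order 2 then 1:
  2 Progressive Voicing Assimilation: no change — [tuzawdiho]
  1 Syncope: [tuzawdiho] → [tzawdiho]
  result: [tzawdiho]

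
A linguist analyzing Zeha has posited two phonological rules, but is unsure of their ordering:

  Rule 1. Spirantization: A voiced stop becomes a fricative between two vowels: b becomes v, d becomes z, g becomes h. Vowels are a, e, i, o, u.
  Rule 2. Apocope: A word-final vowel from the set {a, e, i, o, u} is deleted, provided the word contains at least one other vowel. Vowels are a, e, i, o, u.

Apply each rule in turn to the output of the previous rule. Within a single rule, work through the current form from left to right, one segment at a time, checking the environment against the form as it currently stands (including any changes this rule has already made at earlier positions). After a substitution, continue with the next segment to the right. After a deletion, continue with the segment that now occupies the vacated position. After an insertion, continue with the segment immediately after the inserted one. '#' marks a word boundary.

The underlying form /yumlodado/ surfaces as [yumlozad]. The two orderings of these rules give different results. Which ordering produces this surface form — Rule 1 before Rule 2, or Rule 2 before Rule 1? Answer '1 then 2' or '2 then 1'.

Order 1 then 2:
  1 Spirantization: [yumlodado] → [yumlozazo]
  2 Apocope: [yumlozazo] → [yumlozaz]
  result: [yumlozaz]
Order 2 then 1:
  2 Apocope: [yumlodado] → [yumlodad]
  1 Spirantization: [yumlodad] → [yumlozad]
  result: [yumlozad]

2 then 1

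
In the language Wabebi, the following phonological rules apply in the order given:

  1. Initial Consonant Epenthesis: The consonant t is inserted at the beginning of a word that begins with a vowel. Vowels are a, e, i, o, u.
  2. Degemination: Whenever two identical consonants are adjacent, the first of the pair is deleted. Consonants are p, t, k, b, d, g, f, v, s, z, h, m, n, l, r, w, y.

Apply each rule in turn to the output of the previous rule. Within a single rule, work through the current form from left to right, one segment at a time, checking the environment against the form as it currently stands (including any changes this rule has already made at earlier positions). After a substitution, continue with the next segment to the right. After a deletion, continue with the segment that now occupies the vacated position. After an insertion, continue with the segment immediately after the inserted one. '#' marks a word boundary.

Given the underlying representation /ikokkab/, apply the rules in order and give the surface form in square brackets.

1 Initial Consonant Epenthesis: [ikokkab] → [tikokkab]
2 Degemination: [tikokkab] → [tikokab]

[tikokab]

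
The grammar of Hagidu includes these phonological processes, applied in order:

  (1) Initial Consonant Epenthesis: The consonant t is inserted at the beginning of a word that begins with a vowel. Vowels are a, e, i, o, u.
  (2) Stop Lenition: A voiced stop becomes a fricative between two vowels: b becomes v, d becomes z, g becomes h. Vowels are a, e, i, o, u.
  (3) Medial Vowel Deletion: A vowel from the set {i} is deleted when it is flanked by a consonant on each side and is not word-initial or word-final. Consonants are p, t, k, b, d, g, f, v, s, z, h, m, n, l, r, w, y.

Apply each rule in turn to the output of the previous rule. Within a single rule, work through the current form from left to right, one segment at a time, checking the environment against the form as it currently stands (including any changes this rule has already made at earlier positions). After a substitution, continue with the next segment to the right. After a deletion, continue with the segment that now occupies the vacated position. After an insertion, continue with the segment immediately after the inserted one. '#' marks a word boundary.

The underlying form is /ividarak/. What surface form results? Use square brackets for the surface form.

[tvzarak]

(1) Initial Consonant Epenthesis: [ividarak] → [tividarak]
(2) Stop Lenition: [tividarak] → [tivizarak]
(3) Medial Vowel Deletion: [tivizarak] → [tvzarak]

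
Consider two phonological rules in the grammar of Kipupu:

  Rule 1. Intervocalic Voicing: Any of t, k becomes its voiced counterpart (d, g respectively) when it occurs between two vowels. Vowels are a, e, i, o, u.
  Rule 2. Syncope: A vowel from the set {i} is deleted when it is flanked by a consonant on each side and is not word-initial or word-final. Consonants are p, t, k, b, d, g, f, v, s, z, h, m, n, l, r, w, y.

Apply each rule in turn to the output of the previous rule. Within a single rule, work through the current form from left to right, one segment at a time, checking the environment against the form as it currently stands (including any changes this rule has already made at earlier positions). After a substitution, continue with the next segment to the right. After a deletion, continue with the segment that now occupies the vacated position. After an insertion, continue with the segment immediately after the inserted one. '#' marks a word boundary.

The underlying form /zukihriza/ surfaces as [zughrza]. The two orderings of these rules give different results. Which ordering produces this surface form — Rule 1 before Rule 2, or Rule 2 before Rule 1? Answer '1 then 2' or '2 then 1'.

Order 1 then 2:
  1 Intervocalic Voicing: [zukihriza] → [zugihriza]
  2 Syncope: [zugihriza] → [zughrza]
  result: [zughrza]
Order 2 then 1:
  2 Syncope: [zukihriza] → [zukhrza]
  1 Intervocalic Voicing: no change — [zukhrza]
  result: [zukhrza]

1 then 2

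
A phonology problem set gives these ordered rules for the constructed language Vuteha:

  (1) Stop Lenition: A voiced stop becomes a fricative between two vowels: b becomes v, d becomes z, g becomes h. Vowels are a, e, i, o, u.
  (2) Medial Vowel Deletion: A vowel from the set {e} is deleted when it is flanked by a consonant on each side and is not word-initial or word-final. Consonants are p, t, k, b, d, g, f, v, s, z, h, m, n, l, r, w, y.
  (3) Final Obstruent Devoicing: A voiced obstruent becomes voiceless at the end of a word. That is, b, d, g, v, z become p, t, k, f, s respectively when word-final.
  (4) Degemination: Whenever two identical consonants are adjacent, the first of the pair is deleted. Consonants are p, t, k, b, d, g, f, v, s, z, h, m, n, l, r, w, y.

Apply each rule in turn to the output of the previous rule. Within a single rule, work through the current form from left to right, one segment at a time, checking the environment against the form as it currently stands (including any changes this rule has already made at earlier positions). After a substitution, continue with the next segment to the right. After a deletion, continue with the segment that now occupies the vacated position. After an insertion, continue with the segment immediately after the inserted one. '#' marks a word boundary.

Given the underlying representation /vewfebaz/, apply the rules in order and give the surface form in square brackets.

(1) Stop Lenition: [vewfebaz] → [vewfevaz]
(2) Medial Vowel Deletion: [vewfevaz] → [vwfvaz]
(3) Final Obstruent Devoicing: [vwfvaz] → [vwfvas]
(4) Degemination: no change — [vwfvas]

[vwfvas]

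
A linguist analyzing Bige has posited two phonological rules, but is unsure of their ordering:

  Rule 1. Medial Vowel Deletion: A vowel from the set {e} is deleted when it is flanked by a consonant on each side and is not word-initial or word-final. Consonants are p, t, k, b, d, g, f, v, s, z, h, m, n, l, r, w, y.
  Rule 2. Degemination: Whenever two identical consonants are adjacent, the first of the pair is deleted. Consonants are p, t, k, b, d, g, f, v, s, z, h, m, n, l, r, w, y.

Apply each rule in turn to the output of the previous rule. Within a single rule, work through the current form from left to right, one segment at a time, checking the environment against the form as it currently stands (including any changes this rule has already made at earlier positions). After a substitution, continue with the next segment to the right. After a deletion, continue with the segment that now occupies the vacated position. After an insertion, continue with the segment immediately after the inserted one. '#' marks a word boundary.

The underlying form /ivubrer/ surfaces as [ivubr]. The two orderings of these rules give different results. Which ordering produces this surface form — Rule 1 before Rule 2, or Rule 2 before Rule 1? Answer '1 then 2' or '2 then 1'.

1 then 2

Order 1 then 2:
  1 Medial Vowel Deletion: [ivubrer] → [ivubrr]
  2 Degemination: [ivubrr] → [ivubr]
  result: [ivubr]
Order 2 then 1:
  2 Degemination: no change — [ivubrer]
  1 Medial Vowel Deletion: [ivubrer] → [ivubrr]
  result: [ivubrr]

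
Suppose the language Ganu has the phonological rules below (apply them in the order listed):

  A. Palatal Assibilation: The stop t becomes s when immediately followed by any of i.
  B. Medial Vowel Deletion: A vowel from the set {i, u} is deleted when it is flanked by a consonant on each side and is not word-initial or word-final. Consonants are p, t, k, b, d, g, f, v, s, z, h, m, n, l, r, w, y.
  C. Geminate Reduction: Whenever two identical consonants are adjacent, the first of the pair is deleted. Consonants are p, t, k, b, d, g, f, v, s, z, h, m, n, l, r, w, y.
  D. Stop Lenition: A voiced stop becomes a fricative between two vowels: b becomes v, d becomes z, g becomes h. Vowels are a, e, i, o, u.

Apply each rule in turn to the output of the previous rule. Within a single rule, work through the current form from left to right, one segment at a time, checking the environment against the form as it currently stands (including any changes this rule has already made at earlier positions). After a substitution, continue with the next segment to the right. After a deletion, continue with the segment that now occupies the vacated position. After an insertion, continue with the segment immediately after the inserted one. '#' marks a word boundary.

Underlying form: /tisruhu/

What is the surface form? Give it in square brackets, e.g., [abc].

[srhu]

A Palatal Assibilation: [tisruhu] → [sisruhu]
B Medial Vowel Deletion: [sisruhu] → [ssrhu]
C Geminate Reduction: [ssrhu] → [srhu]
D Stop Lenition: no change — [srhu]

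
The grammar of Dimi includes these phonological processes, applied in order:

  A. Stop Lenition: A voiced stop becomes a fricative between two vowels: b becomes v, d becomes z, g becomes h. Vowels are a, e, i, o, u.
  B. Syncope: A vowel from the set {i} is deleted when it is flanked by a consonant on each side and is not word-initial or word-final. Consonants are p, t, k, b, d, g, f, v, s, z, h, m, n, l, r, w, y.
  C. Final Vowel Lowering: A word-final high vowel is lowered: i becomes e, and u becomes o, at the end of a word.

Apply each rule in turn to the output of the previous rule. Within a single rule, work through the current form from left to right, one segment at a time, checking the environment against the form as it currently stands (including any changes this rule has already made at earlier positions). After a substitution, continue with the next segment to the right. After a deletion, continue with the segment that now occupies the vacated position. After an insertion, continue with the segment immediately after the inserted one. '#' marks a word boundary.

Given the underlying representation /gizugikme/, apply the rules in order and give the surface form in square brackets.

A Stop Lenition: [gizugikme] → [gizuhikme]
B Syncope: [gizuhikme] → [gzuhkme]
C Final Vowel Lowering: no change — [gzuhkme]

[gzuhkme]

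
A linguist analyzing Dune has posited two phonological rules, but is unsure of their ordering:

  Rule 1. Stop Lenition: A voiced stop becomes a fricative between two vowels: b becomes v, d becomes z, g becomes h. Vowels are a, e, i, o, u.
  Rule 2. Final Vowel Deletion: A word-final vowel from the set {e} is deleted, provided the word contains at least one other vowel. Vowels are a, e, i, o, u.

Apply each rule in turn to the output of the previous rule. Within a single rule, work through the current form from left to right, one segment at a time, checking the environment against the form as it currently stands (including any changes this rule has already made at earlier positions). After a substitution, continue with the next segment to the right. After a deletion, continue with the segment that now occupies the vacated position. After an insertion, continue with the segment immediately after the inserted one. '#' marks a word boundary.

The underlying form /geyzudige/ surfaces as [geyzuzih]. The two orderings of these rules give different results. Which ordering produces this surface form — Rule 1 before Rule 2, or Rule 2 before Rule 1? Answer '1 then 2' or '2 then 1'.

1 then 2

Order 1 then 2:
  1 Stop Lenition: [geyzudige] → [geyzuzihe]
  2 Final Vowel Deletion: [geyzuzihe] → [geyzuzih]
  result: [geyzuzih]
Order 2 then 1:
  2 Final Vowel Deletion: [geyzudige] → [geyzudig]
  1 Stop Lenition: [geyzudig] → [geyzuzig]
  result: [geyzuzig]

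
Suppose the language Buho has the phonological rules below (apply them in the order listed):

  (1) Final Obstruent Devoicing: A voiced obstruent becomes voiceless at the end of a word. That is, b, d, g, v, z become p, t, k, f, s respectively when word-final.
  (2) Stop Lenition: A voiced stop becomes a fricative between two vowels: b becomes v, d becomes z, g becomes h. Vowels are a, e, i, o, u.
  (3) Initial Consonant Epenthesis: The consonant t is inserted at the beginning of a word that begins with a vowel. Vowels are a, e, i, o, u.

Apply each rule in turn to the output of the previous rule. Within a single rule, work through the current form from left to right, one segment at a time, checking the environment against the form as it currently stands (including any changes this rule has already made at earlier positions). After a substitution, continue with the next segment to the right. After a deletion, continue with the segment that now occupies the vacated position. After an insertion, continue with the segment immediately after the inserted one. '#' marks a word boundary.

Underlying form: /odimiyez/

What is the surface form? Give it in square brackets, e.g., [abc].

[tozimiyes]

(1) Final Obstruent Devoicing: [odimiyez] → [odimiyes]
(2) Stop Lenition: [odimiyes] → [ozimiyes]
(3) Initial Consonant Epenthesis: [ozimiyes] → [tozimiyes]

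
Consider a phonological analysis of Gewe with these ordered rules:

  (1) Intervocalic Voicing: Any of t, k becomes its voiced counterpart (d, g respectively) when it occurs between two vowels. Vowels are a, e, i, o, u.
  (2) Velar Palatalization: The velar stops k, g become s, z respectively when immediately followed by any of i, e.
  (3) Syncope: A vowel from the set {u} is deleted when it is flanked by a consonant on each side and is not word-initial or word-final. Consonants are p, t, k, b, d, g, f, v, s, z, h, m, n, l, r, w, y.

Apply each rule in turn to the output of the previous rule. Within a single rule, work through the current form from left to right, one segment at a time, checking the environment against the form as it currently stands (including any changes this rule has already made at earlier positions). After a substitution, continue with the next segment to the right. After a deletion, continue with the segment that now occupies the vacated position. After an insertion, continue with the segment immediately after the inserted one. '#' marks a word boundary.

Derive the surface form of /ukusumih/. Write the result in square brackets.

(1) Intervocalic Voicing: [ukusumih] → [ugusumih]
(2) Velar Palatalization: no change — [ugusumih]
(3) Syncope: [ugusumih] → [ugsmih]

[ugsmih]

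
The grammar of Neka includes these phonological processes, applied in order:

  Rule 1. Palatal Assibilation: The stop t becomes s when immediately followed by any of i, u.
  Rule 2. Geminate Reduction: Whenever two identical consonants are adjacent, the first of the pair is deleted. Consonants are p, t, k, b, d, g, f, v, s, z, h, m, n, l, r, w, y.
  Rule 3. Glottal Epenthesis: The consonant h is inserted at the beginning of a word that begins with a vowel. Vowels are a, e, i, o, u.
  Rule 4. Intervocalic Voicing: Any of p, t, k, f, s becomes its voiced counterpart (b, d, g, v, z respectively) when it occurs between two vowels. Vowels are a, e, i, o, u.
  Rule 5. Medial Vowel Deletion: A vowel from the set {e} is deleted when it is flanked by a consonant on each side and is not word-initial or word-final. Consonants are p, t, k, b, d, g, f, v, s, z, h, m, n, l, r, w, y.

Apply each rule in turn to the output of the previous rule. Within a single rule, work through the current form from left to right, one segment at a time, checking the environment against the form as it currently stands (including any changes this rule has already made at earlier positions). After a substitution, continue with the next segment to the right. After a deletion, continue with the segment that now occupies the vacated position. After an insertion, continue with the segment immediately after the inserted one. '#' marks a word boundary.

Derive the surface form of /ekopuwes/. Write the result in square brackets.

[hgobuws]

Rule 1 Palatal Assibilation: no change — [ekopuwes]
Rule 2 Geminate Reduction: no change — [ekopuwes]
Rule 3 Glottal Epenthesis: [ekopuwes] → [hekopuwes]
Rule 4 Intervocalic Voicing: [hekopuwes] → [hegobuwes]
Rule 5 Medial Vowel Deletion: [hegobuwes] → [hgobuws]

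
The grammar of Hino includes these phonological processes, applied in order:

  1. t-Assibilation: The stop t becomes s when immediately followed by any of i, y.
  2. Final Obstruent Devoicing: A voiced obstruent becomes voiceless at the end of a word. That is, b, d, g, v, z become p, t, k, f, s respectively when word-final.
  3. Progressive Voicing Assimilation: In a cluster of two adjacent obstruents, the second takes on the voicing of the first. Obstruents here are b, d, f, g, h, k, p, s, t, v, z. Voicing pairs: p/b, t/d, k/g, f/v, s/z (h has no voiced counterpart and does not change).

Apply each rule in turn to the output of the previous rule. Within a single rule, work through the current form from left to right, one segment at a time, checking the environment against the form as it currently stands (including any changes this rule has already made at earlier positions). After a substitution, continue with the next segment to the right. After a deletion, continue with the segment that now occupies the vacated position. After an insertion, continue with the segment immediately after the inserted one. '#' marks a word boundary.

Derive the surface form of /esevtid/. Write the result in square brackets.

[esevzit]

1 t-Assibilation: [esevtid] → [esevsid]
2 Final Obstruent Devoicing: [esevsid] → [esevsit]
3 Progressive Voicing Assimilation: [esevsit] → [esevzit]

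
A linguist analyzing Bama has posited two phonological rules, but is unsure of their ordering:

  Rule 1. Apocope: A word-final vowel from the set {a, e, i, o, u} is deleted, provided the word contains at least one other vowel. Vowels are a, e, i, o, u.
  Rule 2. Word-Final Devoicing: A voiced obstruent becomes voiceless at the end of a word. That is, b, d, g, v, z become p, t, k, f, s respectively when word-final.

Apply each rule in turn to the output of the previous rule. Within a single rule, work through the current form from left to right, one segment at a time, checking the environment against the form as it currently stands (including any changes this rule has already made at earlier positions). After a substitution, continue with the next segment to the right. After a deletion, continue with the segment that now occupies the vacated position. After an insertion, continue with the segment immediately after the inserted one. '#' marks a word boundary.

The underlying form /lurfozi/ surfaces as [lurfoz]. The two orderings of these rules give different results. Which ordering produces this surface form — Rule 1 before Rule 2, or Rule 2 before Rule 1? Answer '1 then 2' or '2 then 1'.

2 then 1

Order 1 then 2:
  1 Apocope: [lurfozi] → [lurfoz]
  2 Word-Final Devoicing: [lurfoz] → [lurfos]
  result: [lurfos]
Order 2 then 1:
  2 Word-Final Devoicing: no change — [lurfozi]
  1 Apocope: [lurfozi] → [lurfoz]
  result: [lurfoz]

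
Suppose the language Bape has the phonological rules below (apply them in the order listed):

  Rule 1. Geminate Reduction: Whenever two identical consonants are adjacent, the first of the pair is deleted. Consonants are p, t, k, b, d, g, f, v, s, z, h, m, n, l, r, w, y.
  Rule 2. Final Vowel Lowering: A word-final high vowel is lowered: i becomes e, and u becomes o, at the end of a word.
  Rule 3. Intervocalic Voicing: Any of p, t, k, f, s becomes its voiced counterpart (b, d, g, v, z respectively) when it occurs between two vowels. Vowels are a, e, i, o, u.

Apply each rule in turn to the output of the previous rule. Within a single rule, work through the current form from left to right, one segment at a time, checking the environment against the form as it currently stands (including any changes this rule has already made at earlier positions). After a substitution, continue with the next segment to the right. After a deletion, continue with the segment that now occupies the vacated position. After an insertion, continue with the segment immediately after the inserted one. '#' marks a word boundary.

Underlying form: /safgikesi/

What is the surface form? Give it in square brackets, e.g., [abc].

Rule 1 Geminate Reduction: no change — [safgikesi]
Rule 2 Final Vowel Lowering: [safgikesi] → [safgikese]
Rule 3 Intervocalic Voicing: [safgikese] → [safgigeze]

[safgigeze]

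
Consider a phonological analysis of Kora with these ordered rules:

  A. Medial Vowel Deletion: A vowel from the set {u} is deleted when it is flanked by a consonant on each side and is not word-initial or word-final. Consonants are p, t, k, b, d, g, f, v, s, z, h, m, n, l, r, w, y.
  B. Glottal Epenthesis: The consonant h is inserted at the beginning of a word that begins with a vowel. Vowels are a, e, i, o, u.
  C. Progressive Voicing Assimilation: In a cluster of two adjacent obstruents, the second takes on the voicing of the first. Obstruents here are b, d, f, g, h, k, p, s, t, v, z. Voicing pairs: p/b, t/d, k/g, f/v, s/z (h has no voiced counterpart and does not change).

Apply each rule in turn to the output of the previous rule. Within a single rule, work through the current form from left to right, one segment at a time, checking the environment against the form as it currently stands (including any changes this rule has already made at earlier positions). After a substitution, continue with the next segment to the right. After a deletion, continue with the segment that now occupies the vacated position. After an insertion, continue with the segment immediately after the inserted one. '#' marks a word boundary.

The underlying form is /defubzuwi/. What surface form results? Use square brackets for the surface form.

A Medial Vowel Deletion: [defubzuwi] → [defbzwi]
B Glottal Epenthesis: no change — [defbzwi]
C Progressive Voicing Assimilation: [defbzwi] → [defpswi]

[defpswi]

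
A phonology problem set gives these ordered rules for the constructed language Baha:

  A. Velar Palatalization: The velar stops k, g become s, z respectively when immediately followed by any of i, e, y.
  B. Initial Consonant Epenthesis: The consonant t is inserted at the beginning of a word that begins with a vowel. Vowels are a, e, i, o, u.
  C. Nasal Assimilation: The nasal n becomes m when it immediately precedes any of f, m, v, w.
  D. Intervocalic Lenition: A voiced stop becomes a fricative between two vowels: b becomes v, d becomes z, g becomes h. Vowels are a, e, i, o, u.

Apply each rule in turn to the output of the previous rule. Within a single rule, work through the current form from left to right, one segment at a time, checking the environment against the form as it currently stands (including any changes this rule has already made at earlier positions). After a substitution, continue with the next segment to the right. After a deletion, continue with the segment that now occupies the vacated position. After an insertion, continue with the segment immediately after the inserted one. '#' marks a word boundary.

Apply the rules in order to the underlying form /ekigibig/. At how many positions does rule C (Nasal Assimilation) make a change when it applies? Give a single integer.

0

A Velar Palatalization: [ekigibig] → [esizibig]
B Initial Consonant Epenthesis: [esizibig] → [tesizibig]
C Nasal Assimilation: no change — [tesizibig]
D Intervocalic Lenition: [tesizibig] → [tesizivig]
Rule C changed 0 position(s).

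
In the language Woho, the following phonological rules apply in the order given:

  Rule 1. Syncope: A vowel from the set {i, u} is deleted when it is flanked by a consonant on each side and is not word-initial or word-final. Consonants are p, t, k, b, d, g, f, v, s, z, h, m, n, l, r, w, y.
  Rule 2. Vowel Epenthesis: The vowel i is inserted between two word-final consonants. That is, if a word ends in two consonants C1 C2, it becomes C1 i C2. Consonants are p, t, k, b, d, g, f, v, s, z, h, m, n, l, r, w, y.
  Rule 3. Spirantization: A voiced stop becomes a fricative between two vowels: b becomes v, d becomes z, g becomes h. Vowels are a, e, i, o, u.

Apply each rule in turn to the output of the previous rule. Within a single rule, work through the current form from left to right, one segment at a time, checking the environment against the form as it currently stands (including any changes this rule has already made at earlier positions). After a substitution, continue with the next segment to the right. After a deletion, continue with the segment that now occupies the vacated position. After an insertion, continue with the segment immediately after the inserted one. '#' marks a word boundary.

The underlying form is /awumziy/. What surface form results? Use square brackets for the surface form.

[awmziy]

Rule 1 Syncope: [awumziy] → [awmzy]
Rule 2 Vowel Epenthesis: [awmzy] → [awmziy]
Rule 3 Spirantization: no change — [awmziy]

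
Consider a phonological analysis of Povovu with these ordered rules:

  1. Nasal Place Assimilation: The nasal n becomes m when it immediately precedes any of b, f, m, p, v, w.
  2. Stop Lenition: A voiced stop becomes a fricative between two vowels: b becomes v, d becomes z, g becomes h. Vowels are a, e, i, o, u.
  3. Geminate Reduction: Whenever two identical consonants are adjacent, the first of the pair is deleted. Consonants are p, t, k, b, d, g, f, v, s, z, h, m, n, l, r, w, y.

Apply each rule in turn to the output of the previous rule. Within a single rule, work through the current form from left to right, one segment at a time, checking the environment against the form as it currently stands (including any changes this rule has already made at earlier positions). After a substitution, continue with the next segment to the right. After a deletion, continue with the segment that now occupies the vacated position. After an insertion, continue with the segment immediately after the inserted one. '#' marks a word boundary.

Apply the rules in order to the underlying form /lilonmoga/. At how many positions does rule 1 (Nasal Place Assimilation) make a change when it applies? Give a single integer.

1 Nasal Place Assimilation: [lilonmoga] → [lilommoga]
2 Stop Lenition: [lilommoga] → [lilommoha]
3 Geminate Reduction: [lilommoha] → [lilomoha]
Rule 1 changed 1 position(s).

1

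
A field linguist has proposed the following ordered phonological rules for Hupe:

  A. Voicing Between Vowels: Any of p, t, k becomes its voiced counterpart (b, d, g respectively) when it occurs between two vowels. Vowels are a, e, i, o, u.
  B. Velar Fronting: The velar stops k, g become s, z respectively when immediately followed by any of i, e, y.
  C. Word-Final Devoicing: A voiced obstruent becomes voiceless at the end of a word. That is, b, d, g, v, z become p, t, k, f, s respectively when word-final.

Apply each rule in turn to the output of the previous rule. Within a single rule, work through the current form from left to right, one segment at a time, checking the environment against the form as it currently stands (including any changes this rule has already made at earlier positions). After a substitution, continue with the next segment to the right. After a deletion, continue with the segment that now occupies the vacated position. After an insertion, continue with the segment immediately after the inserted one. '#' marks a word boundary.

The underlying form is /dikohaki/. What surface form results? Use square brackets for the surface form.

[digohazi]

A Voicing Between Vowels: [dikohaki] → [digohagi]
B Velar Fronting: [digohagi] → [digohazi]
C Word-Final Devoicing: no change — [digohazi]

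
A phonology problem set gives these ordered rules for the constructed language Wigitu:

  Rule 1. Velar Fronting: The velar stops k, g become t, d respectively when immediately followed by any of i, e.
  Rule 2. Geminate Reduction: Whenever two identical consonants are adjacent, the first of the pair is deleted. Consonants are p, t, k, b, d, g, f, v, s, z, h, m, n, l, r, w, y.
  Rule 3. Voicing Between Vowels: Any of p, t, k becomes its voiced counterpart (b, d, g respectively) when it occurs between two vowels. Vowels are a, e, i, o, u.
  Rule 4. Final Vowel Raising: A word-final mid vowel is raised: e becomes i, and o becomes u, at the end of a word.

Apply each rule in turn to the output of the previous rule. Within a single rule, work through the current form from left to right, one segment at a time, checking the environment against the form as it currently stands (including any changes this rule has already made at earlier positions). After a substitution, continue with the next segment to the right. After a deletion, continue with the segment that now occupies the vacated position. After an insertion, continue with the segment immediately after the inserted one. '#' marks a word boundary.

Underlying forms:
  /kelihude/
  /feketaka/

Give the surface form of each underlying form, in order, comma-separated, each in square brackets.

[telihudi], [fededaga]

/kelihude/:
  Rule 1 Velar Fronting: [kelihude] → [telihude]
  Rule 2 Geminate Reduction: no change — [telihude]
  Rule 3 Voicing Between Vowels: no change — [telihude]
  Rule 4 Final Vowel Raising: [telihude] → [telihudi]
/feketaka/:
  Rule 1 Velar Fronting: [feketaka] → [fetetaka]
  Rule 2 Geminate Reduction: no change — [fetetaka]
  Rule 3 Voicing Between Vowels: [fetetaka] → [fededaga]
  Rule 4 Final Vowel Raising: no change — [fededaga]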